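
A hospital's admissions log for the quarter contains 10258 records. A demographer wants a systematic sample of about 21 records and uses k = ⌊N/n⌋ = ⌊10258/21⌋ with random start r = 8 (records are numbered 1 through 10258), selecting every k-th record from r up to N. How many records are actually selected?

22

k = ⌊10258/21⌋ = 488
Achieved size = ⌊(10258 − 8)/488⌋ + 1 = ⌊10250/488⌋ + 1 = 21 + 1 = 22
(last selection: 8 + 21×488 = 10256 ≤ 10258; next would be 10744 > 10258)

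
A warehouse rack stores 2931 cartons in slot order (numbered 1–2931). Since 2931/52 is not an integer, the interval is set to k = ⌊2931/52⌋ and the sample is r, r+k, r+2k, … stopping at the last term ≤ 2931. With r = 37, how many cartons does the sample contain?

52

k = ⌊2931/52⌋ = 56
Achieved size = ⌊(2931 − 37)/56⌋ + 1 = ⌊2894/56⌋ + 1 = 51 + 1 = 52
(last selection: 37 + 51×56 = 2893 ≤ 2931; next would be 2949 > 2931)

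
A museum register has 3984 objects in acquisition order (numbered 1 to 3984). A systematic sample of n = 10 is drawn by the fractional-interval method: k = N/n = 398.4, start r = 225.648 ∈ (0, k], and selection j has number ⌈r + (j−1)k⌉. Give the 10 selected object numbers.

226, 625, 1023, 1421, 1820, 2218, 2617, 3015, 3413, 3812

j=1: r + 0k = 225.648 → ⌈·⌉ = 226
j=2: r + 1k = 624.048 → ⌈·⌉ = 625
j=3: r + 2k = 1022.448 → ⌈·⌉ = 1023
j=4: r + 3k = 1420.848 → ⌈·⌉ = 1421
j=5: r + 4k = 1819.248 → ⌈·⌉ = 1820
j=6: r + 5k = 2217.648 → ⌈·⌉ = 2218
j=7: r + 6k = 2616.048 → ⌈·⌉ = 2617
j=8: r + 7k = 3014.448 → ⌈·⌉ = 3015
j=9: r + 8k = 3412.848 → ⌈·⌉ = 3413
j=10: r + 9k = 3811.248 → ⌈·⌉ = 3812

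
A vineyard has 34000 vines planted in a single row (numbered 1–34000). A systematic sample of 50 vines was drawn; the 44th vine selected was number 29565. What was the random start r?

k = 34000/50 = 680
r = 29565 − (44−1)×680 = 29565 − 29240 = 325

325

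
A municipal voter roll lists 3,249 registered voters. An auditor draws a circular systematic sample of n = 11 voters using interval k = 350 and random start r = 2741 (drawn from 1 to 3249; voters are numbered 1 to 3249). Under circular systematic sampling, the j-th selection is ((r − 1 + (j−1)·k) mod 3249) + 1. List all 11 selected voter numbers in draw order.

Selection 1: 2741
Selection 2: 2741 + 350 = 3091
Selection 3: 3091 + 350 = 3441 → 3441 − 3249 = 192
Selection 4: 192 + 350 = 542
Selection 5: 542 + 350 = 892
Selection 6: 892 + 350 = 1242
Selection 7: 1242 + 350 = 1592
Selection 8: 1592 + 350 = 1942
Selection 9: 1942 + 350 = 2292
Selection 10: 2292 + 350 = 2642
Selection 11: 2642 + 350 = 2992

2741, 3091, 192, 542, 892, 1242, 1592, 1942, 2292, 2642, 2992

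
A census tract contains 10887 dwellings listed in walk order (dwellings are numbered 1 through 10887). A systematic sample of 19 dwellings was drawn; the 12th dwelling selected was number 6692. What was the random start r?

389

k = 10887/19 = 573
r = 6692 − (12−1)×573 = 6692 − 6303 = 389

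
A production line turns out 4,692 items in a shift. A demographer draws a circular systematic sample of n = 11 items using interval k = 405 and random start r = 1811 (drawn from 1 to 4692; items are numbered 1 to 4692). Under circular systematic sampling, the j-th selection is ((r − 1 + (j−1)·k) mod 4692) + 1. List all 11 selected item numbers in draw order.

1811, 2216, 2621, 3026, 3431, 3836, 4241, 4646, 359, 764, 1169

Selection 1: 1811
Selection 2: 1811 + 405 = 2216
Selection 3: 2216 + 405 = 2621
Selection 4: 2621 + 405 = 3026
Selection 5: 3026 + 405 = 3431
Selection 6: 3431 + 405 = 3836
Selection 7: 3836 + 405 = 4241
Selection 8: 4241 + 405 = 4646
Selection 9: 4646 + 405 = 5051 → 5051 − 4692 = 359
Selection 10: 359 + 405 = 764
Selection 11: 764 + 405 = 1169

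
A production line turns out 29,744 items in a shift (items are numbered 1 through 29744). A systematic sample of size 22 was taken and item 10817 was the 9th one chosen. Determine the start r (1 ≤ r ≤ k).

k = 29744/22 = 1352
r = 10817 − (9−1)×1352 = 10817 − 10816 = 1

1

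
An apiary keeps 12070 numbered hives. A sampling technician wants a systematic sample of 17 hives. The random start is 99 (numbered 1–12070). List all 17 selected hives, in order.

99, 809, 1519, 2229, 2939, 3649, 4359, 5069, 5779, 6489, 7199, 7909, 8619, 9329, 10039, 10749, 11459

k = N/n = 12070/17 = 710
hive 1: 99
hive 2: 99 + 710 = 809
hive 3: 809 + 710 = 1519
hive 4: 1519 + 710 = 2229
hive 5: 2229 + 710 = 2939
hive 6: 2939 + 710 = 3649
hive 7: 3649 + 710 = 4359
hive 8: 4359 + 710 = 5069
hive 9: 5069 + 710 = 5779
hive 10: 5779 + 710 = 6489
hive 11: 6489 + 710 = 7199
hive 12: 7199 + 710 = 7909
hive 13: 7909 + 710 = 8619
hive 14: 8619 + 710 = 9329
hive 15: 9329 + 710 = 10039
hive 16: 10039 + 710 = 10749
hive 17: 10749 + 710 = 11459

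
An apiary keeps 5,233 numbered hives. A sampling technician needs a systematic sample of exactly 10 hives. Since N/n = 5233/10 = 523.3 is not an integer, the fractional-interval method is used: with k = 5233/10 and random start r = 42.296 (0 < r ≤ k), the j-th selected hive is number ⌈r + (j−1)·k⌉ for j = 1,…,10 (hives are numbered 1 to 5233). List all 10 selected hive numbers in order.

43, 566, 1089, 1613, 2136, 2659, 3183, 3706, 4229, 4752

j=1: r + 0k = 42.296 → ⌈·⌉ = 43
j=2: r + 1k = 565.596 → ⌈·⌉ = 566
j=3: r + 2k = 1088.896 → ⌈·⌉ = 1089
j=4: r + 3k = 1612.196 → ⌈·⌉ = 1613
j=5: r + 4k = 2135.496 → ⌈·⌉ = 2136
j=6: r + 5k = 2658.796 → ⌈·⌉ = 2659
j=7: r + 6k = 3182.096 → ⌈·⌉ = 3183
j=8: r + 7k = 3705.396 → ⌈·⌉ = 3706
j=9: r + 8k = 4228.696 → ⌈·⌉ = 4229
j=10: r + 9k = 4751.996 → ⌈·⌉ = 4752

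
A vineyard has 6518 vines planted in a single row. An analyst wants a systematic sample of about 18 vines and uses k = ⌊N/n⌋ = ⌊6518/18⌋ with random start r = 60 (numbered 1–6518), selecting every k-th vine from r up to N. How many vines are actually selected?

k = ⌊6518/18⌋ = 362
Achieved size = ⌊(6518 − 60)/362⌋ + 1 = ⌊6458/362⌋ + 1 = 17 + 1 = 18
(last selection: 60 + 17×362 = 6214 ≤ 6518; next would be 6576 > 6518)

18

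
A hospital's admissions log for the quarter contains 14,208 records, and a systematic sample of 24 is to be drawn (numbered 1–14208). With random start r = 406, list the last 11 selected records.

k = N/n = 14208/24 = 592
14th selection = 406 + 13×592 = 8102
15th: 8102 + 592 = 8694
16th: 8694 + 592 = 9286
17th: 9286 + 592 = 9878
18th: 9878 + 592 = 10470
19th: 10470 + 592 = 11062
20th: 11062 + 592 = 11654
21st: 11654 + 592 = 12246
22nd: 12246 + 592 = 12838
23rd: 12838 + 592 = 13430
24th: 13430 + 592 = 14022

8102, 8694, 9286, 9878, 10470, 11062, 11654, 12246, 12838, 13430, 14022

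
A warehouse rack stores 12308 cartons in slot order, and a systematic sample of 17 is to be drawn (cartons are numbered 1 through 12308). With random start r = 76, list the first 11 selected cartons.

k = N/n = 12308/17 = 724
carton 1: 76
carton 2: 76 + 724 = 800
carton 3: 800 + 724 = 1524
carton 4: 1524 + 724 = 2248
carton 5: 2248 + 724 = 2972
carton 6: 2972 + 724 = 3696
carton 7: 3696 + 724 = 4420
carton 8: 4420 + 724 = 5144
carton 9: 5144 + 724 = 5868
carton 10: 5868 + 724 = 6592
carton 11: 6592 + 724 = 7316

76, 800, 1524, 2248, 2972, 3696, 4420, 5144, 5868, 6592, 7316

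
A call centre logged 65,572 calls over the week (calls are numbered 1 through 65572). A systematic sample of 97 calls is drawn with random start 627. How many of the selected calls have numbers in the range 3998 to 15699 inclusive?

k = 65572/97 = 676
First selection ≥ 3998: 627 + ⌈(3998−627)/676⌉·676 = 627 + 5×676 = 4007
Last selection ≤ 15699: 627 + ⌊(15699−627)/676⌋·676 = 627 + 22×676 = 15499
Count = 22 − 5 + 1 = 18

18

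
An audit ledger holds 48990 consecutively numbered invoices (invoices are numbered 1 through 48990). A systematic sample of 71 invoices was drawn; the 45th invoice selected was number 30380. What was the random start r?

20

k = 48990/71 = 690
r = 30380 − (45−1)×690 = 30380 − 30360 = 20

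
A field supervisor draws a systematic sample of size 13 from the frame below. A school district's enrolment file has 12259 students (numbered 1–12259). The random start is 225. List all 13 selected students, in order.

225, 1168, 2111, 3054, 3997, 4940, 5883, 6826, 7769, 8712, 9655, 10598, 11541

k = N/n = 12259/13 = 943
student 1: 225
student 2: 225 + 943 = 1168
student 3: 1168 + 943 = 2111
student 4: 2111 + 943 = 3054
student 5: 3054 + 943 = 3997
student 6: 3997 + 943 = 4940
student 7: 4940 + 943 = 5883
student 8: 5883 + 943 = 6826
student 9: 6826 + 943 = 7769
student 10: 7769 + 943 = 8712
student 11: 8712 + 943 = 9655
student 12: 9655 + 943 = 10598
student 13: 10598 + 943 = 11541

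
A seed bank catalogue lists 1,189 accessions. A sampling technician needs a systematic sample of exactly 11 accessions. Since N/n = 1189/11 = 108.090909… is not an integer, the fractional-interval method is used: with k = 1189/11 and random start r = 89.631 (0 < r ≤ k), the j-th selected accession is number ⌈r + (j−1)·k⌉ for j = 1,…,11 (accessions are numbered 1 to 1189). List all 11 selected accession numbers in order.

j=1: r + 0k = 89.631 → ⌈·⌉ = 90
j=2: r + 1k = 197.721909… → ⌈·⌉ = 198
j=3: r + 2k = 305.812818… → ⌈·⌉ = 306
j=4: r + 3k = 413.903727… → ⌈·⌉ = 414
j=5: r + 4k = 521.994636… → ⌈·⌉ = 522
j=6: r + 5k = 630.085545… → ⌈·⌉ = 631
j=7: r + 6k = 738.176454… → ⌈·⌉ = 739
j=8: r + 7k = 846.267363… → ⌈·⌉ = 847
j=9: r + 8k = 954.358272… → ⌈·⌉ = 955
j=10: r + 9k = 1062.449181… → ⌈·⌉ = 1063
j=11: r + 10k = 1170.540090… → ⌈·⌉ = 1171

90, 198, 306, 414, 522, 631, 739, 847, 955, 1063, 1171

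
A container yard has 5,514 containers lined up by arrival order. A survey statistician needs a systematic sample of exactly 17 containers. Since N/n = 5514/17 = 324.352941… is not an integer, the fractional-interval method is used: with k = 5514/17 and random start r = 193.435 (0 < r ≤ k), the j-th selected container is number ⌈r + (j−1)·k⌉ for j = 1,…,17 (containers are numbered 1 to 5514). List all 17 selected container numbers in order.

j=1: r + 0k = 193.435 → ⌈·⌉ = 194
j=2: r + 1k = 517.787941… → ⌈·⌉ = 518
j=3: r + 2k = 842.140882… → ⌈·⌉ = 843
j=4: r + 3k = 1166.493823… → ⌈·⌉ = 1167
j=5: r + 4k = 1490.846764… → ⌈·⌉ = 1491
j=6: r + 5k = 1815.199705… → ⌈·⌉ = 1816
j=7: r + 6k = 2139.552647… → ⌈·⌉ = 2140
j=8: r + 7k = 2463.905588… → ⌈·⌉ = 2464
j=9: r + 8k = 2788.258529… → ⌈·⌉ = 2789
j=10: r + 9k = 3112.611470… → ⌈·⌉ = 3113
j=11: r + 10k = 3436.964411… → ⌈·⌉ = 3437
j=12: r + 11k = 3761.317352… → ⌈·⌉ = 3762
j=13: r + 12k = 4085.670294… → ⌈·⌉ = 4086
j=14: r + 13k = 4410.023235… → ⌈·⌉ = 4411
j=15: r + 14k = 4734.376176… → ⌈·⌉ = 4735
j=16: r + 15k = 5058.729117… → ⌈·⌉ = 5059
j=17: r + 16k = 5383.082058… → ⌈·⌉ = 5384

194, 518, 843, 1167, 1491, 1816, 2140, 2464, 2789, 3113, 3437, 3762, 4086, 4411, 4735, 5059, 5384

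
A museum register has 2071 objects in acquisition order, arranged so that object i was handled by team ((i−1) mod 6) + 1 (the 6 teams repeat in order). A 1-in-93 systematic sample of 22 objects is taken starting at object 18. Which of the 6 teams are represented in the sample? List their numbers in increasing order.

3, 6

Consecutive selections differ by k = 93, so their team numbers differ by 93 mod 6 = 3.
gcd(93, 6) = 3, so the sample visits 6/3 = 2 distinct residues mod 6.
Start 18 is team 6; the teams hit are 3, 6.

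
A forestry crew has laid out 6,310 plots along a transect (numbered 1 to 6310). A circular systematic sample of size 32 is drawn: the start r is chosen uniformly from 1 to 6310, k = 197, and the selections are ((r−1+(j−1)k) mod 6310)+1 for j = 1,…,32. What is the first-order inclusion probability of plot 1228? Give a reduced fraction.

For each position j, as r ranges over 1…6310 the j-th selection hits every plot exactly once, so plot 1228 is selected for exactly 32 of the 6310 starts.
Inclusion probability = 32/6310 = 16/3155.

16/3155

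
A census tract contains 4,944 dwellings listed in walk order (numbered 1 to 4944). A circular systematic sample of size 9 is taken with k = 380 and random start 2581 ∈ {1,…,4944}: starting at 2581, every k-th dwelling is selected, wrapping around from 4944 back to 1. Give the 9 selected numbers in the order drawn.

2581, 2961, 3341, 3721, 4101, 4481, 4861, 297, 677

Selection 1: 2581
Selection 2: 2581 + 380 = 2961
Selection 3: 2961 + 380 = 3341
Selection 4: 3341 + 380 = 3721
Selection 5: 3721 + 380 = 4101
Selection 6: 4101 + 380 = 4481
Selection 7: 4481 + 380 = 4861
Selection 8: 4861 + 380 = 5241 → 5241 − 4944 = 297
Selection 9: 297 + 380 = 677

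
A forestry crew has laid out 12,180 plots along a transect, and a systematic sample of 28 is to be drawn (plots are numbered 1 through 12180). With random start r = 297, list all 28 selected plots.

297, 732, 1167, 1602, 2037, 2472, 2907, 3342, 3777, 4212, 4647, 5082, 5517, 5952, 6387, 6822, 7257, 7692, 8127, 8562, 8997, 9432, 9867, 10302, 10737, 11172, 11607, 12042

k = N/n = 12180/28 = 435
plot 1: 297
plot 2: 297 + 435 = 732
plot 3: 732 + 435 = 1167
plot 4: 1167 + 435 = 1602
plot 5: 1602 + 435 = 2037
plot 6: 2037 + 435 = 2472
plot 7: 2472 + 435 = 2907
plot 8: 2907 + 435 = 3342
plot 9: 3342 + 435 = 3777
plot 10: 3777 + 435 = 4212
plot 11: 4212 + 435 = 4647
plot 12: 4647 + 435 = 5082
plot 13: 5082 + 435 = 5517
plot 14: 5517 + 435 = 5952
plot 15: 5952 + 435 = 6387
plot 16: 6387 + 435 = 6822
plot 17: 6822 + 435 = 7257
plot 18: 7257 + 435 = 7692
plot 19: 7692 + 435 = 8127
plot 20: 8127 + 435 = 8562
plot 21: 8562 + 435 = 8997
plot 22: 8997 + 435 = 9432
plot 23: 9432 + 435 = 9867
plot 24: 9867 + 435 = 10302
plot 25: 10302 + 435 = 10737
plot 26: 10737 + 435 = 11172
plot 27: 11172 + 435 = 11607
plot 28: 11607 + 435 = 12042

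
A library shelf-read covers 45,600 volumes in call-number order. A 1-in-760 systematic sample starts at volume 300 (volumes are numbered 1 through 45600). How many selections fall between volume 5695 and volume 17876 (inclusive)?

16

k = 760
First selection ≥ 5695: 300 + ⌈(5695−300)/760⌉·760 = 300 + 8×760 = 6380
Last selection ≤ 17876: 300 + ⌊(17876−300)/760⌋·760 = 300 + 23×760 = 17780
Count = 23 − 8 + 1 = 16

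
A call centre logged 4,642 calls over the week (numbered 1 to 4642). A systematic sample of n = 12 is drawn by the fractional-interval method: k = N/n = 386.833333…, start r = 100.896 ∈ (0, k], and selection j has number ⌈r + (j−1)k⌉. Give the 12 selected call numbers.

101, 488, 875, 1262, 1649, 2036, 2422, 2809, 3196, 3583, 3970, 4357

j=1: r + 0k = 100.896 → ⌈·⌉ = 101
j=2: r + 1k = 487.729333… → ⌈·⌉ = 488
j=3: r + 2k = 874.562666… → ⌈·⌉ = 875
j=4: r + 3k = 1261.396 → ⌈·⌉ = 1262
j=5: r + 4k = 1648.229333… → ⌈·⌉ = 1649
j=6: r + 5k = 2035.062666… → ⌈·⌉ = 2036
j=7: r + 6k = 2421.896 → ⌈·⌉ = 2422
j=8: r + 7k = 2808.729333… → ⌈·⌉ = 2809
j=9: r + 8k = 3195.562666… → ⌈·⌉ = 3196
j=10: r + 9k = 3582.396 → ⌈·⌉ = 3583
j=11: r + 10k = 3969.229333… → ⌈·⌉ = 3970
j=12: r + 11k = 4356.062666… → ⌈·⌉ = 4357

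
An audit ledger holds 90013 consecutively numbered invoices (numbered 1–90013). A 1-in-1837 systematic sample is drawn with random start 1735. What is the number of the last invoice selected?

k = 1837
49th selection = r + (49−1)·k = 1735 + 48×1837 = 1735 + 88176 = 89911

89911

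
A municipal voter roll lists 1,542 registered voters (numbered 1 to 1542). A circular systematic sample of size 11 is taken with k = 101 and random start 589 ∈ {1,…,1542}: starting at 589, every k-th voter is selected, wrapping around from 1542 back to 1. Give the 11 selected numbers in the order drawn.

Selection 1: 589
Selection 2: 589 + 101 = 690
Selection 3: 690 + 101 = 791
Selection 4: 791 + 101 = 892
Selection 5: 892 + 101 = 993
Selection 6: 993 + 101 = 1094
Selection 7: 1094 + 101 = 1195
Selection 8: 1195 + 101 = 1296
Selection 9: 1296 + 101 = 1397
Selection 10: 1397 + 101 = 1498
Selection 11: 1498 + 101 = 1599 → 1599 − 1542 = 57

589, 690, 791, 892, 993, 1094, 1195, 1296, 1397, 1498, 57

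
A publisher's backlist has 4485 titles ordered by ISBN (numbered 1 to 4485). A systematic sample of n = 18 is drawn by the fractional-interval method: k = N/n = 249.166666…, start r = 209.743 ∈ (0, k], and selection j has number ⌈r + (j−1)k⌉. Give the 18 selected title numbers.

210, 459, 709, 958, 1207, 1456, 1705, 1954, 2204, 2453, 2702, 2951, 3200, 3449, 3699, 3948, 4197, 4446

j=1: r + 0k = 209.743 → ⌈·⌉ = 210
j=2: r + 1k = 458.909666… → ⌈·⌉ = 459
j=3: r + 2k = 708.076333… → ⌈·⌉ = 709
j=4: r + 3k = 957.243 → ⌈·⌉ = 958
j=5: r + 4k = 1206.409666… → ⌈·⌉ = 1207
j=6: r + 5k = 1455.576333… → ⌈·⌉ = 1456
j=7: r + 6k = 1704.743 → ⌈·⌉ = 1705
j=8: r + 7k = 1953.909666… → ⌈·⌉ = 1954
j=9: r + 8k = 2203.076333… → ⌈·⌉ = 2204
j=10: r + 9k = 2452.243 → ⌈·⌉ = 2453
j=11: r + 10k = 2701.409666… → ⌈·⌉ = 2702
j=12: r + 11k = 2950.576333… → ⌈·⌉ = 2951
j=13: r + 12k = 3199.743 → ⌈·⌉ = 3200
j=14: r + 13k = 3448.909666… → ⌈·⌉ = 3449
j=15: r + 14k = 3698.076333… → ⌈·⌉ = 3699
j=16: r + 15k = 3947.243 → ⌈·⌉ = 3948
j=17: r + 16k = 4196.409666… → ⌈·⌉ = 4197
j=18: r + 17k = 4445.576333… → ⌈·⌉ = 4446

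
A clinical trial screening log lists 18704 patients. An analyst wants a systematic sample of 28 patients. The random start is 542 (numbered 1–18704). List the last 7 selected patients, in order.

k = N/n = 18704/28 = 668
22nd selection = 542 + 21×668 = 14570
23rd: 14570 + 668 = 15238
24th: 15238 + 668 = 15906
25th: 15906 + 668 = 16574
26th: 16574 + 668 = 17242
27th: 17242 + 668 = 17910
28th: 17910 + 668 = 18578

14570, 15238, 15906, 16574, 17242, 17910, 18578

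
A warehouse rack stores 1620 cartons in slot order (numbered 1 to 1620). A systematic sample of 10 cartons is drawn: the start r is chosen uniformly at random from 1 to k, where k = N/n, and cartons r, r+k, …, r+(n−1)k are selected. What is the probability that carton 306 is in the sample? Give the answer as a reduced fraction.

k = 1620/10 = 162.
Carton 306 is selected iff r ≡ 306 (mod 162); exactly one such r in {1,…,162}.
Inclusion probability = 1/162.

1/162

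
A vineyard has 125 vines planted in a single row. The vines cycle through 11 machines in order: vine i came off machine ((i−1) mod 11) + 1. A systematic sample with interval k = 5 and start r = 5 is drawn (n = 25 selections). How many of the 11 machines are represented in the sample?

11

Consecutive selections differ by k = 5, so their machine numbers differ by 5 mod 11 = 5.
gcd(5, 11) = 1, so the sample visits 11/1 = 11 distinct residues mod 11.
Start 5 is machine 5; the machines hit are 1, 2, 3, 4, 5, 6, 7, 8, 9, 10, 11.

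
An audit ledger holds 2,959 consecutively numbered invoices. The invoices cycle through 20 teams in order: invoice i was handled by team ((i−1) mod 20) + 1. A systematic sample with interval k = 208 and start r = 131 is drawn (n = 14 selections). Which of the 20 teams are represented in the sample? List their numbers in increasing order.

Consecutive selections differ by k = 208, so their team numbers differ by 208 mod 20 = 8.
gcd(208, 20) = 4, so the sample visits 20/4 = 5 distinct residues mod 20.
Start 131 is team 11; the teams hit are 3, 7, 11, 15, 19.

3, 7, 11, 15, 19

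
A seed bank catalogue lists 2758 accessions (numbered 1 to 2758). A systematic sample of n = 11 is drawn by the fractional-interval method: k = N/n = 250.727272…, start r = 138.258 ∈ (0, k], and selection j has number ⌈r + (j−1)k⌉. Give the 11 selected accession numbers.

139, 389, 640, 891, 1142, 1392, 1643, 1894, 2145, 2395, 2646

j=1: r + 0k = 138.258 → ⌈·⌉ = 139
j=2: r + 1k = 388.985272… → ⌈·⌉ = 389
j=3: r + 2k = 639.712545… → ⌈·⌉ = 640
j=4: r + 3k = 890.439818… → ⌈·⌉ = 891
j=5: r + 4k = 1141.167090… → ⌈·⌉ = 1142
j=6: r + 5k = 1391.894363… → ⌈·⌉ = 1392
j=7: r + 6k = 1642.621636… → ⌈·⌉ = 1643
j=8: r + 7k = 1893.348909… → ⌈·⌉ = 1894
j=9: r + 8k = 2144.076181… → ⌈·⌉ = 2145
j=10: r + 9k = 2394.803454… → ⌈·⌉ = 2395
j=11: r + 10k = 2645.530727… → ⌈·⌉ = 2646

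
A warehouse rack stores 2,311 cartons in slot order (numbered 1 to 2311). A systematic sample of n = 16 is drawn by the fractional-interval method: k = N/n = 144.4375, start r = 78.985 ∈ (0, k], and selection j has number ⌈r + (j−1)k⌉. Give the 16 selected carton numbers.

79, 224, 368, 513, 657, 802, 946, 1091, 1235, 1379, 1524, 1668, 1813, 1957, 2102, 2246

j=1: r + 0k = 78.985 → ⌈·⌉ = 79
j=2: r + 1k = 223.4225 → ⌈·⌉ = 224
j=3: r + 2k = 367.86 → ⌈·⌉ = 368
j=4: r + 3k = 512.2975 → ⌈·⌉ = 513
j=5: r + 4k = 656.735 → ⌈·⌉ = 657
j=6: r + 5k = 801.1725 → ⌈·⌉ = 802
j=7: r + 6k = 945.61 → ⌈·⌉ = 946
j=8: r + 7k = 1090.0475 → ⌈·⌉ = 1091
j=9: r + 8k = 1234.485 → ⌈·⌉ = 1235
j=10: r + 9k = 1378.9225 → ⌈·⌉ = 1379
j=11: r + 10k = 1523.36 → ⌈·⌉ = 1524
j=12: r + 11k = 1667.7975 → ⌈·⌉ = 1668
j=13: r + 12k = 1812.235 → ⌈·⌉ = 1813
j=14: r + 13k = 1956.6725 → ⌈·⌉ = 1957
j=15: r + 14k = 2101.11 → ⌈·⌉ = 2102
j=16: r + 15k = 2245.5475 → ⌈·⌉ = 2246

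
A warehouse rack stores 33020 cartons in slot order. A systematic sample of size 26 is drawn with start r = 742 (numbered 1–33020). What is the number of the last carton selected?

32492

k = 33020/26 = 1270
26th selection = r + (26−1)·k = 742 + 25×1270 = 742 + 31750 = 32492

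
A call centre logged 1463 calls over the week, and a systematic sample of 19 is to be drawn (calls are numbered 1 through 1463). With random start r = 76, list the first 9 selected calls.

76, 153, 230, 307, 384, 461, 538, 615, 692

k = N/n = 1463/19 = 77
call 1: 76
call 2: 76 + 77 = 153
call 3: 153 + 77 = 230
call 4: 230 + 77 = 307
call 5: 307 + 77 = 384
call 6: 384 + 77 = 461
call 7: 461 + 77 = 538
call 8: 538 + 77 = 615
call 9: 615 + 77 = 692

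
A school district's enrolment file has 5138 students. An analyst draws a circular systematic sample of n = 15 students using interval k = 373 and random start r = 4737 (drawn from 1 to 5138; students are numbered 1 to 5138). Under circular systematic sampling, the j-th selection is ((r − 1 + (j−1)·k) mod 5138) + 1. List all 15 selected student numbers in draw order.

Selection 1: 4737
Selection 2: 4737 + 373 = 5110
Selection 3: 5110 + 373 = 5483 → 5483 − 5138 = 345
Selection 4: 345 + 373 = 718
Selection 5: 718 + 373 = 1091
Selection 6: 1091 + 373 = 1464
Selection 7: 1464 + 373 = 1837
Selection 8: 1837 + 373 = 2210
Selection 9: 2210 + 373 = 2583
Selection 10: 2583 + 373 = 2956
Selection 11: 2956 + 373 = 3329
Selection 12: 3329 + 373 = 3702
Selection 13: 3702 + 373 = 4075
Selection 14: 4075 + 373 = 4448
Selection 15: 4448 + 373 = 4821

4737, 5110, 345, 718, 1091, 1464, 1837, 2210, 2583, 2956, 3329, 3702, 4075, 4448, 4821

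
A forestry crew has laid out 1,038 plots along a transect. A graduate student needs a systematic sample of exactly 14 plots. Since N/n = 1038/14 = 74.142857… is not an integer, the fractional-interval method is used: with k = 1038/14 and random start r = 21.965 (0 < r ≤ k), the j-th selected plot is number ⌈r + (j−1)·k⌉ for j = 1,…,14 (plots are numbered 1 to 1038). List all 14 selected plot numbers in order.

j=1: r + 0k = 21.965 → ⌈·⌉ = 22
j=2: r + 1k = 96.107857… → ⌈·⌉ = 97
j=3: r + 2k = 170.250714… → ⌈·⌉ = 171
j=4: r + 3k = 244.393571… → ⌈·⌉ = 245
j=5: r + 4k = 318.536428… → ⌈·⌉ = 319
j=6: r + 5k = 392.679285… → ⌈·⌉ = 393
j=7: r + 6k = 466.822142… → ⌈·⌉ = 467
j=8: r + 7k = 540.965 → ⌈·⌉ = 541
j=9: r + 8k = 615.107857… → ⌈·⌉ = 616
j=10: r + 9k = 689.250714… → ⌈·⌉ = 690
j=11: r + 10k = 763.393571… → ⌈·⌉ = 764
j=12: r + 11k = 837.536428… → ⌈·⌉ = 838
j=13: r + 12k = 911.679285… → ⌈·⌉ = 912
j=14: r + 13k = 985.822142… → ⌈·⌉ = 986

22, 97, 171, 245, 319, 393, 467, 541, 616, 690, 764, 838, 912, 986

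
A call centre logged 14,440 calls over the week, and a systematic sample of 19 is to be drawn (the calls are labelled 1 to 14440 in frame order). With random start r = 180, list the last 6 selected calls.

k = N/n = 14440/19 = 760
14th selection = 180 + 13×760 = 10060
15th: 10060 + 760 = 10820
16th: 10820 + 760 = 11580
17th: 11580 + 760 = 12340
18th: 12340 + 760 = 13100
19th: 13100 + 760 = 13860

10060, 10820, 11580, 12340, 13100, 13860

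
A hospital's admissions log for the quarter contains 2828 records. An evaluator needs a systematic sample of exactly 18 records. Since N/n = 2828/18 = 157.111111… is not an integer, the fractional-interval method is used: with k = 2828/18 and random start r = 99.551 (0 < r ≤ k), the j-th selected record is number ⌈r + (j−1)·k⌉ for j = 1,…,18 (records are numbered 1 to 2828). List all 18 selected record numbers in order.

j=1: r + 0k = 99.551 → ⌈·⌉ = 100
j=2: r + 1k = 256.662111… → ⌈·⌉ = 257
j=3: r + 2k = 413.773222… → ⌈·⌉ = 414
j=4: r + 3k = 570.884333… → ⌈·⌉ = 571
j=5: r + 4k = 727.995444… → ⌈·⌉ = 728
j=6: r + 5k = 885.106555… → ⌈·⌉ = 886
j=7: r + 6k = 1042.217666… → ⌈·⌉ = 1043
j=8: r + 7k = 1199.328777… → ⌈·⌉ = 1200
j=9: r + 8k = 1356.439888… → ⌈·⌉ = 1357
j=10: r + 9k = 1513.551 → ⌈·⌉ = 1514
j=11: r + 10k = 1670.662111… → ⌈·⌉ = 1671
j=12: r + 11k = 1827.773222… → ⌈·⌉ = 1828
j=13: r + 12k = 1984.884333… → ⌈·⌉ = 1985
j=14: r + 13k = 2141.995444… → ⌈·⌉ = 2142
j=15: r + 14k = 2299.106555… → ⌈·⌉ = 2300
j=16: r + 15k = 2456.217666… → ⌈·⌉ = 2457
j=17: r + 16k = 2613.328777… → ⌈·⌉ = 2614
j=18: r + 17k = 2770.439888… → ⌈·⌉ = 2771

100, 257, 414, 571, 728, 886, 1043, 1200, 1357, 1514, 1671, 1828, 1985, 2142, 2300, 2457, 2614, 2771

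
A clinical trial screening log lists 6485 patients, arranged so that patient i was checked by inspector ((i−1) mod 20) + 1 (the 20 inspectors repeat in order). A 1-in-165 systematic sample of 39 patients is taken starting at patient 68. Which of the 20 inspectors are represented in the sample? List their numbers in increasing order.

Consecutive selections differ by k = 165, so their inspector numbers differ by 165 mod 20 = 5.
gcd(165, 20) = 5, so the sample visits 20/5 = 4 distinct residues mod 20.
Start 68 is inspector 8; the inspectors hit are 3, 8, 13, 18.

3, 8, 13, 18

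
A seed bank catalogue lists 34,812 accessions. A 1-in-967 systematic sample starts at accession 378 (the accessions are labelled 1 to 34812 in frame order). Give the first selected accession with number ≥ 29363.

k = 967
Steps past start: ⌈(29363 − 378)/967⌉ = ⌈28985/967⌉ = 30
Selected accession: 378 + 30×967 = 29388

29388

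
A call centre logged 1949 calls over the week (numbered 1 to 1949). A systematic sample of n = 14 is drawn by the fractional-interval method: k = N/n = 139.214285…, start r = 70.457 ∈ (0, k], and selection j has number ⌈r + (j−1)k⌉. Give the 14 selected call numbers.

j=1: r + 0k = 70.457 → ⌈·⌉ = 71
j=2: r + 1k = 209.671285… → ⌈·⌉ = 210
j=3: r + 2k = 348.885571… → ⌈·⌉ = 349
j=4: r + 3k = 488.099857… → ⌈·⌉ = 489
j=5: r + 4k = 627.314142… → ⌈·⌉ = 628
j=6: r + 5k = 766.528428… → ⌈·⌉ = 767
j=7: r + 6k = 905.742714… → ⌈·⌉ = 906
j=8: r + 7k = 1044.957 → ⌈·⌉ = 1045
j=9: r + 8k = 1184.171285… → ⌈·⌉ = 1185
j=10: r + 9k = 1323.385571… → ⌈·⌉ = 1324
j=11: r + 10k = 1462.599857… → ⌈·⌉ = 1463
j=12: r + 11k = 1601.814142… → ⌈·⌉ = 1602
j=13: r + 12k = 1741.028428… → ⌈·⌉ = 1742
j=14: r + 13k = 1880.242714… → ⌈·⌉ = 1881

71, 210, 349, 489, 628, 767, 906, 1045, 1185, 1324, 1463, 1602, 1742, 1881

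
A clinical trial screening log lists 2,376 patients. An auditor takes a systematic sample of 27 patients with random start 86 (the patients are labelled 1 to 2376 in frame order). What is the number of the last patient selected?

k = 2376/27 = 88
27th selection = r + (27−1)·k = 86 + 26×88 = 86 + 2288 = 2374

2374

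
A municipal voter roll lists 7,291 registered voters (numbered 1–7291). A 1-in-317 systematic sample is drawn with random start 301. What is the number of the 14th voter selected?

k = 317
14th selection = r + (14−1)·k = 301 + 13×317 = 301 + 4121 = 4422

4422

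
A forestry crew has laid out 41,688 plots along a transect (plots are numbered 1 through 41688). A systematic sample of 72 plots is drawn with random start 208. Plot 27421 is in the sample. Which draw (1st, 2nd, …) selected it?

k = 41688/72 = 579
position = (27421 − 208)/579 + 1 = 27213/579 + 1 = 47 + 1 = 48

48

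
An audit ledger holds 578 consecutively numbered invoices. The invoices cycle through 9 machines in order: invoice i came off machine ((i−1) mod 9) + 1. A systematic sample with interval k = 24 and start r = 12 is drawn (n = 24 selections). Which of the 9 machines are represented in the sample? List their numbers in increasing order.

3, 6, 9

Consecutive selections differ by k = 24, so their machine numbers differ by 24 mod 9 = 6.
gcd(24, 9) = 3, so the sample visits 9/3 = 3 distinct residues mod 9.
Start 12 is machine 3; the machines hit are 3, 6, 9.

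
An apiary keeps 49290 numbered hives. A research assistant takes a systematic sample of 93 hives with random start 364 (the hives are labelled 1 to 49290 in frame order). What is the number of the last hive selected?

49124

k = 49290/93 = 530
93rd selection = r + (93−1)·k = 364 + 92×530 = 364 + 48760 = 49124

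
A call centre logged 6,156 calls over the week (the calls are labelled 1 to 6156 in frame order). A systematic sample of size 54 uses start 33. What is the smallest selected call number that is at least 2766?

k = 6156/54 = 114
Steps past start: ⌈(2766 − 33)/114⌉ = ⌈2733/114⌉ = 24
Selected call: 33 + 24×114 = 2769

2769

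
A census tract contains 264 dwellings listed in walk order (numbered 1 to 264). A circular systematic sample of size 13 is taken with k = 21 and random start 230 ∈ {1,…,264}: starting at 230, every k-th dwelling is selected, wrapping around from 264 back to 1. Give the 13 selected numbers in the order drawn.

230, 251, 8, 29, 50, 71, 92, 113, 134, 155, 176, 197, 218

Selection 1: 230
Selection 2: 230 + 21 = 251
Selection 3: 251 + 21 = 272 → 272 − 264 = 8
Selection 4: 8 + 21 = 29
Selection 5: 29 + 21 = 50
Selection 6: 50 + 21 = 71
Selection 7: 71 + 21 = 92
Selection 8: 92 + 21 = 113
Selection 9: 113 + 21 = 134
Selection 10: 134 + 21 = 155
Selection 11: 155 + 21 = 176
Selection 12: 176 + 21 = 197
Selection 13: 197 + 21 = 218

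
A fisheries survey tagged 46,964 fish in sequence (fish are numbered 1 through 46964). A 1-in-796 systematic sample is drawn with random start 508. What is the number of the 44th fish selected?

34736

k = 796
44th selection = r + (44−1)·k = 508 + 43×796 = 508 + 34228 = 34736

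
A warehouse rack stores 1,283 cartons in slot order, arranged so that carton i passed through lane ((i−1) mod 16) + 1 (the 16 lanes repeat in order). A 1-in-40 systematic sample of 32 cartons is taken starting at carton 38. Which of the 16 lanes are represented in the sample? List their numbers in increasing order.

6, 14

Consecutive selections differ by k = 40, so their lane numbers differ by 40 mod 16 = 8.
gcd(40, 16) = 8, so the sample visits 16/8 = 2 distinct residues mod 16.
Start 38 is lane 6; the lanes hit are 6, 14.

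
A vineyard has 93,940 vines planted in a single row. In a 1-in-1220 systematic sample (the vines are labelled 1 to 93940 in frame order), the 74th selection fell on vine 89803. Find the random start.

k = 1220
r = 89803 − (74−1)×1220 = 89803 − 89060 = 743

743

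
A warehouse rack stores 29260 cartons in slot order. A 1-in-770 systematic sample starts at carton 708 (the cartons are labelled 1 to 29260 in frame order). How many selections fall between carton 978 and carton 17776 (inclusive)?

22

k = 770
First selection ≥ 978: 708 + ⌈(978−708)/770⌉·770 = 708 + 1×770 = 1478
Last selection ≤ 17776: 708 + ⌊(17776−708)/770⌋·770 = 708 + 22×770 = 17648
Count = 22 − 1 + 1 = 22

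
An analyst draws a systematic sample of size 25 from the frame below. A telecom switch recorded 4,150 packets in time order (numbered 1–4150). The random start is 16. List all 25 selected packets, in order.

16, 182, 348, 514, 680, 846, 1012, 1178, 1344, 1510, 1676, 1842, 2008, 2174, 2340, 2506, 2672, 2838, 3004, 3170, 3336, 3502, 3668, 3834, 4000

k = N/n = 4150/25 = 166
packet 1: 16
packet 2: 16 + 166 = 182
packet 3: 182 + 166 = 348
packet 4: 348 + 166 = 514
packet 5: 514 + 166 = 680
packet 6: 680 + 166 = 846
packet 7: 846 + 166 = 1012
packet 8: 1012 + 166 = 1178
packet 9: 1178 + 166 = 1344
packet 10: 1344 + 166 = 1510
packet 11: 1510 + 166 = 1676
packet 12: 1676 + 166 = 1842
packet 13: 1842 + 166 = 2008
packet 14: 2008 + 166 = 2174
packet 15: 2174 + 166 = 2340
packet 16: 2340 + 166 = 2506
packet 17: 2506 + 166 = 2672
packet 18: 2672 + 166 = 2838
packet 19: 2838 + 166 = 3004
packet 20: 3004 + 166 = 3170
packet 21: 3170 + 166 = 3336
packet 22: 3336 + 166 = 3502
packet 23: 3502 + 166 = 3668
packet 24: 3668 + 166 = 3834
packet 25: 3834 + 166 = 4000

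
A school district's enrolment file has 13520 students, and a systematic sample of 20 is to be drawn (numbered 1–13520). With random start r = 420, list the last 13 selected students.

k = N/n = 13520/20 = 676
8th selection = 420 + 7×676 = 5152
9th: 5152 + 676 = 5828
10th: 5828 + 676 = 6504
11th: 6504 + 676 = 7180
12th: 7180 + 676 = 7856
13th: 7856 + 676 = 8532
14th: 8532 + 676 = 9208
15th: 9208 + 676 = 9884
16th: 9884 + 676 = 10560
17th: 10560 + 676 = 11236
18th: 11236 + 676 = 11912
19th: 11912 + 676 = 12588
20th: 12588 + 676 = 13264

5152, 5828, 6504, 7180, 7856, 8532, 9208, 9884, 10560, 11236, 11912, 12588, 13264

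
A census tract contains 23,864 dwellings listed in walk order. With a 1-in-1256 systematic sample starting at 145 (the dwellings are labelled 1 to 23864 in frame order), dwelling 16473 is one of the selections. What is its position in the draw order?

14

k = 1256
position = (16473 − 145)/1256 + 1 = 16328/1256 + 1 = 13 + 1 = 14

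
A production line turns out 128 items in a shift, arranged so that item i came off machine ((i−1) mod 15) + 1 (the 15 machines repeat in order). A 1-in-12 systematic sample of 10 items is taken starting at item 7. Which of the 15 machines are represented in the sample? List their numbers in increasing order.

Consecutive selections differ by k = 12, so their machine numbers differ by 12 mod 15 = 12.
gcd(12, 15) = 3, so the sample visits 15/3 = 5 distinct residues mod 15.
Start 7 is machine 7; the machines hit are 1, 4, 7, 10, 13.

1, 4, 7, 10, 13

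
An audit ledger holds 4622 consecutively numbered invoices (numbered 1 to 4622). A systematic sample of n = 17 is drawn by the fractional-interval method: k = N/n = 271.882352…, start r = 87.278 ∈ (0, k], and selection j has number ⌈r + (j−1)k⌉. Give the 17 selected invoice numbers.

88, 360, 632, 903, 1175, 1447, 1719, 1991, 2263, 2535, 2807, 3078, 3350, 3622, 3894, 4166, 4438

j=1: r + 0k = 87.278 → ⌈·⌉ = 88
j=2: r + 1k = 359.160352… → ⌈·⌉ = 360
j=3: r + 2k = 631.042705… → ⌈·⌉ = 632
j=4: r + 3k = 902.925058… → ⌈·⌉ = 903
j=5: r + 4k = 1174.807411… → ⌈·⌉ = 1175
j=6: r + 5k = 1446.689764… → ⌈·⌉ = 1447
j=7: r + 6k = 1718.572117… → ⌈·⌉ = 1719
j=8: r + 7k = 1990.454470… → ⌈·⌉ = 1991
j=9: r + 8k = 2262.336823… → ⌈·⌉ = 2263
j=10: r + 9k = 2534.219176… → ⌈·⌉ = 2535
j=11: r + 10k = 2806.101529… → ⌈·⌉ = 2807
j=12: r + 11k = 3077.983882… → ⌈·⌉ = 3078
j=13: r + 12k = 3349.866235… → ⌈·⌉ = 3350
j=14: r + 13k = 3621.748588… → ⌈·⌉ = 3622
j=15: r + 14k = 3893.630941… → ⌈·⌉ = 3894
j=16: r + 15k = 4165.513294… → ⌈·⌉ = 4166
j=17: r + 16k = 4437.395647… → ⌈·⌉ = 4438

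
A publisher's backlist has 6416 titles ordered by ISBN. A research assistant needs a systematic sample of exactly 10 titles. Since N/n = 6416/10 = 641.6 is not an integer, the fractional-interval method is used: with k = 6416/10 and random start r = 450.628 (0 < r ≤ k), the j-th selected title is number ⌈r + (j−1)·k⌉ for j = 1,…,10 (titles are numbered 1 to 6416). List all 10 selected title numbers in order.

j=1: r + 0k = 450.628 → ⌈·⌉ = 451
j=2: r + 1k = 1092.228 → ⌈·⌉ = 1093
j=3: r + 2k = 1733.828 → ⌈·⌉ = 1734
j=4: r + 3k = 2375.428 → ⌈·⌉ = 2376
j=5: r + 4k = 3017.028 → ⌈·⌉ = 3018
j=6: r + 5k = 3658.628 → ⌈·⌉ = 3659
j=7: r + 6k = 4300.228 → ⌈·⌉ = 4301
j=8: r + 7k = 4941.828 → ⌈·⌉ = 4942
j=9: r + 8k = 5583.428 → ⌈·⌉ = 5584
j=10: r + 9k = 6225.028 → ⌈·⌉ = 6226

451, 1093, 1734, 2376, 3018, 3659, 4301, 4942, 5584, 6226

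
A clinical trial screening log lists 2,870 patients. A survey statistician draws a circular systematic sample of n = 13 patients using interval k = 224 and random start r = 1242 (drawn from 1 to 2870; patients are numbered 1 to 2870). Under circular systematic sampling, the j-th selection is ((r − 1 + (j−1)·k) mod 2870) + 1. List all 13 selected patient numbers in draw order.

Selection 1: 1242
Selection 2: 1242 + 224 = 1466
Selection 3: 1466 + 224 = 1690
Selection 4: 1690 + 224 = 1914
Selection 5: 1914 + 224 = 2138
Selection 6: 2138 + 224 = 2362
Selection 7: 2362 + 224 = 2586
Selection 8: 2586 + 224 = 2810
Selection 9: 2810 + 224 = 3034 → 3034 − 2870 = 164
Selection 10: 164 + 224 = 388
Selection 11: 388 + 224 = 612
Selection 12: 612 + 224 = 836
Selection 13: 836 + 224 = 1060

1242, 1466, 1690, 1914, 2138, 2362, 2586, 2810, 164, 388, 612, 836, 1060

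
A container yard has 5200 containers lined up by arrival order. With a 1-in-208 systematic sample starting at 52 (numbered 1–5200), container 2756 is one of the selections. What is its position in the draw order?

14

k = 208
position = (2756 − 52)/208 + 1 = 2704/208 + 1 = 13 + 1 = 14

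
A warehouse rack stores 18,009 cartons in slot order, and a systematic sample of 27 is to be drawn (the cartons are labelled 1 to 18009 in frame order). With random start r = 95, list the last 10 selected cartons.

11434, 12101, 12768, 13435, 14102, 14769, 15436, 16103, 16770, 17437

k = N/n = 18009/27 = 667
18th selection = 95 + 17×667 = 11434
19th: 11434 + 667 = 12101
20th: 12101 + 667 = 12768
21st: 12768 + 667 = 13435
22nd: 13435 + 667 = 14102
23rd: 14102 + 667 = 14769
24th: 14769 + 667 = 15436
25th: 15436 + 667 = 16103
26th: 16103 + 667 = 16770
27th: 16770 + 667 = 17437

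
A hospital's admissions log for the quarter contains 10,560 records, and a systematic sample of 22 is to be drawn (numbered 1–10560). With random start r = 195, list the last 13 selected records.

k = N/n = 10560/22 = 480
10th selection = 195 + 9×480 = 4515
11th: 4515 + 480 = 4995
12th: 4995 + 480 = 5475
13th: 5475 + 480 = 5955
14th: 5955 + 480 = 6435
15th: 6435 + 480 = 6915
16th: 6915 + 480 = 7395
17th: 7395 + 480 = 7875
18th: 7875 + 480 = 8355
19th: 8355 + 480 = 8835
20th: 8835 + 480 = 9315
21st: 9315 + 480 = 9795
22nd: 9795 + 480 = 10275

4515, 4995, 5475, 5955, 6435, 6915, 7395, 7875, 8355, 8835, 9315, 9795, 10275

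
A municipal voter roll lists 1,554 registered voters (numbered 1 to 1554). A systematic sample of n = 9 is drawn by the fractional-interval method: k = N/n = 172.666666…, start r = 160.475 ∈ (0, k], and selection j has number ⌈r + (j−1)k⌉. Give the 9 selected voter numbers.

161, 334, 506, 679, 852, 1024, 1197, 1370, 1542

j=1: r + 0k = 160.475 → ⌈·⌉ = 161
j=2: r + 1k = 333.141666… → ⌈·⌉ = 334
j=3: r + 2k = 505.808333… → ⌈·⌉ = 506
j=4: r + 3k = 678.475 → ⌈·⌉ = 679
j=5: r + 4k = 851.141666… → ⌈·⌉ = 852
j=6: r + 5k = 1023.808333… → ⌈·⌉ = 1024
j=7: r + 6k = 1196.475 → ⌈·⌉ = 1197
j=8: r + 7k = 1369.141666… → ⌈·⌉ = 1370
j=9: r + 8k = 1541.808333… → ⌈·⌉ = 1542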